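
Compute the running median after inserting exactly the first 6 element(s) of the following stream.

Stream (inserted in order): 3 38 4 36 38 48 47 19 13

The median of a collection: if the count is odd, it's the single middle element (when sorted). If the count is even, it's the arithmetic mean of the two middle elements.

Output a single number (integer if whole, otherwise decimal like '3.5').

Step 1: insert 3 -> lo=[3] (size 1, max 3) hi=[] (size 0) -> median=3
Step 2: insert 38 -> lo=[3] (size 1, max 3) hi=[38] (size 1, min 38) -> median=20.5
Step 3: insert 4 -> lo=[3, 4] (size 2, max 4) hi=[38] (size 1, min 38) -> median=4
Step 4: insert 36 -> lo=[3, 4] (size 2, max 4) hi=[36, 38] (size 2, min 36) -> median=20
Step 5: insert 38 -> lo=[3, 4, 36] (size 3, max 36) hi=[38, 38] (size 2, min 38) -> median=36
Step 6: insert 48 -> lo=[3, 4, 36] (size 3, max 36) hi=[38, 38, 48] (size 3, min 38) -> median=37

Answer: 37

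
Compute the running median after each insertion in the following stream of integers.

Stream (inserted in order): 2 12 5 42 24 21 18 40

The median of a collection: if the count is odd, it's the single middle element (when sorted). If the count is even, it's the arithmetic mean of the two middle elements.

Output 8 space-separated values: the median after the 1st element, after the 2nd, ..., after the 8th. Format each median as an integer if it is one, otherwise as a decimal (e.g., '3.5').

Step 1: insert 2 -> lo=[2] (size 1, max 2) hi=[] (size 0) -> median=2
Step 2: insert 12 -> lo=[2] (size 1, max 2) hi=[12] (size 1, min 12) -> median=7
Step 3: insert 5 -> lo=[2, 5] (size 2, max 5) hi=[12] (size 1, min 12) -> median=5
Step 4: insert 42 -> lo=[2, 5] (size 2, max 5) hi=[12, 42] (size 2, min 12) -> median=8.5
Step 5: insert 24 -> lo=[2, 5, 12] (size 3, max 12) hi=[24, 42] (size 2, min 24) -> median=12
Step 6: insert 21 -> lo=[2, 5, 12] (size 3, max 12) hi=[21, 24, 42] (size 3, min 21) -> median=16.5
Step 7: insert 18 -> lo=[2, 5, 12, 18] (size 4, max 18) hi=[21, 24, 42] (size 3, min 21) -> median=18
Step 8: insert 40 -> lo=[2, 5, 12, 18] (size 4, max 18) hi=[21, 24, 40, 42] (size 4, min 21) -> median=19.5

Answer: 2 7 5 8.5 12 16.5 18 19.5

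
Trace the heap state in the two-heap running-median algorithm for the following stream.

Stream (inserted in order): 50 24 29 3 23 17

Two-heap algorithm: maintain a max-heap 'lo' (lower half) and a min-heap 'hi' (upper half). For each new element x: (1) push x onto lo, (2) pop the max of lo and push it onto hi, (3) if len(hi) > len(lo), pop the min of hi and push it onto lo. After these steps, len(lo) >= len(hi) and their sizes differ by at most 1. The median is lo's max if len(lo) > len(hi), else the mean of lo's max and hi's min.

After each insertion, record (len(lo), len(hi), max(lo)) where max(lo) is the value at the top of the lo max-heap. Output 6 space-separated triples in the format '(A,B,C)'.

Step 1: insert 50 -> lo=[50] hi=[] -> (len(lo)=1, len(hi)=0, max(lo)=50)
Step 2: insert 24 -> lo=[24] hi=[50] -> (len(lo)=1, len(hi)=1, max(lo)=24)
Step 3: insert 29 -> lo=[24, 29] hi=[50] -> (len(lo)=2, len(hi)=1, max(lo)=29)
Step 4: insert 3 -> lo=[3, 24] hi=[29, 50] -> (len(lo)=2, len(hi)=2, max(lo)=24)
Step 5: insert 23 -> lo=[3, 23, 24] hi=[29, 50] -> (len(lo)=3, len(hi)=2, max(lo)=24)
Step 6: insert 17 -> lo=[3, 17, 23] hi=[24, 29, 50] -> (len(lo)=3, len(hi)=3, max(lo)=23)

Answer: (1,0,50) (1,1,24) (2,1,29) (2,2,24) (3,2,24) (3,3,23)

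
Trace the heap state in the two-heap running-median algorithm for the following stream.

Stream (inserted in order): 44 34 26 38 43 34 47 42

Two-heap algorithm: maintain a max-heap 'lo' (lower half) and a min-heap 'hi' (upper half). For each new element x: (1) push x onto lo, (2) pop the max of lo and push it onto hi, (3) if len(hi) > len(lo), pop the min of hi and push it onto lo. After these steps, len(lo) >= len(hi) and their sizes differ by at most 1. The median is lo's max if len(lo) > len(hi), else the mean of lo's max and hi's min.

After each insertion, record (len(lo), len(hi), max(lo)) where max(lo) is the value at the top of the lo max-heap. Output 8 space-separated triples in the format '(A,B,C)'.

Answer: (1,0,44) (1,1,34) (2,1,34) (2,2,34) (3,2,38) (3,3,34) (4,3,38) (4,4,38)

Derivation:
Step 1: insert 44 -> lo=[44] hi=[] -> (len(lo)=1, len(hi)=0, max(lo)=44)
Step 2: insert 34 -> lo=[34] hi=[44] -> (len(lo)=1, len(hi)=1, max(lo)=34)
Step 3: insert 26 -> lo=[26, 34] hi=[44] -> (len(lo)=2, len(hi)=1, max(lo)=34)
Step 4: insert 38 -> lo=[26, 34] hi=[38, 44] -> (len(lo)=2, len(hi)=2, max(lo)=34)
Step 5: insert 43 -> lo=[26, 34, 38] hi=[43, 44] -> (len(lo)=3, len(hi)=2, max(lo)=38)
Step 6: insert 34 -> lo=[26, 34, 34] hi=[38, 43, 44] -> (len(lo)=3, len(hi)=3, max(lo)=34)
Step 7: insert 47 -> lo=[26, 34, 34, 38] hi=[43, 44, 47] -> (len(lo)=4, len(hi)=3, max(lo)=38)
Step 8: insert 42 -> lo=[26, 34, 34, 38] hi=[42, 43, 44, 47] -> (len(lo)=4, len(hi)=4, max(lo)=38)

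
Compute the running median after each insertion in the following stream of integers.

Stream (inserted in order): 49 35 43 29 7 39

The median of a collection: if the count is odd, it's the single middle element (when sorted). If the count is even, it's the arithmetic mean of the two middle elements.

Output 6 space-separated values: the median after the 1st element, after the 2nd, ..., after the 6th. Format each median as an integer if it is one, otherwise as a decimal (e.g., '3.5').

Step 1: insert 49 -> lo=[49] (size 1, max 49) hi=[] (size 0) -> median=49
Step 2: insert 35 -> lo=[35] (size 1, max 35) hi=[49] (size 1, min 49) -> median=42
Step 3: insert 43 -> lo=[35, 43] (size 2, max 43) hi=[49] (size 1, min 49) -> median=43
Step 4: insert 29 -> lo=[29, 35] (size 2, max 35) hi=[43, 49] (size 2, min 43) -> median=39
Step 5: insert 7 -> lo=[7, 29, 35] (size 3, max 35) hi=[43, 49] (size 2, min 43) -> median=35
Step 6: insert 39 -> lo=[7, 29, 35] (size 3, max 35) hi=[39, 43, 49] (size 3, min 39) -> median=37

Answer: 49 42 43 39 35 37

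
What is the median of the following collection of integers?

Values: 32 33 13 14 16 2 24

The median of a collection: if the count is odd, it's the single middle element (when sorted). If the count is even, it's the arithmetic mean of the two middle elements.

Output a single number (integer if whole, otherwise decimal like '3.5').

Step 1: insert 32 -> lo=[32] (size 1, max 32) hi=[] (size 0) -> median=32
Step 2: insert 33 -> lo=[32] (size 1, max 32) hi=[33] (size 1, min 33) -> median=32.5
Step 3: insert 13 -> lo=[13, 32] (size 2, max 32) hi=[33] (size 1, min 33) -> median=32
Step 4: insert 14 -> lo=[13, 14] (size 2, max 14) hi=[32, 33] (size 2, min 32) -> median=23
Step 5: insert 16 -> lo=[13, 14, 16] (size 3, max 16) hi=[32, 33] (size 2, min 32) -> median=16
Step 6: insert 2 -> lo=[2, 13, 14] (size 3, max 14) hi=[16, 32, 33] (size 3, min 16) -> median=15
Step 7: insert 24 -> lo=[2, 13, 14, 16] (size 4, max 16) hi=[24, 32, 33] (size 3, min 24) -> median=16

Answer: 16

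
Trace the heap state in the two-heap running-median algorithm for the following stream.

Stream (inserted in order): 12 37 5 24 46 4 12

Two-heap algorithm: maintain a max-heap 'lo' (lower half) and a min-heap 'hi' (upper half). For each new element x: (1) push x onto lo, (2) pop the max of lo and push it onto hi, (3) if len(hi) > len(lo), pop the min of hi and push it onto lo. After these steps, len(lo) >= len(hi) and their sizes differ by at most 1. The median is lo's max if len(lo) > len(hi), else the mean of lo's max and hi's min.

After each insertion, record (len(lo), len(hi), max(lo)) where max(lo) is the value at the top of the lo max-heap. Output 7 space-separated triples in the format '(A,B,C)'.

Step 1: insert 12 -> lo=[12] hi=[] -> (len(lo)=1, len(hi)=0, max(lo)=12)
Step 2: insert 37 -> lo=[12] hi=[37] -> (len(lo)=1, len(hi)=1, max(lo)=12)
Step 3: insert 5 -> lo=[5, 12] hi=[37] -> (len(lo)=2, len(hi)=1, max(lo)=12)
Step 4: insert 24 -> lo=[5, 12] hi=[24, 37] -> (len(lo)=2, len(hi)=2, max(lo)=12)
Step 5: insert 46 -> lo=[5, 12, 24] hi=[37, 46] -> (len(lo)=3, len(hi)=2, max(lo)=24)
Step 6: insert 4 -> lo=[4, 5, 12] hi=[24, 37, 46] -> (len(lo)=3, len(hi)=3, max(lo)=12)
Step 7: insert 12 -> lo=[4, 5, 12, 12] hi=[24, 37, 46] -> (len(lo)=4, len(hi)=3, max(lo)=12)

Answer: (1,0,12) (1,1,12) (2,1,12) (2,2,12) (3,2,24) (3,3,12) (4,3,12)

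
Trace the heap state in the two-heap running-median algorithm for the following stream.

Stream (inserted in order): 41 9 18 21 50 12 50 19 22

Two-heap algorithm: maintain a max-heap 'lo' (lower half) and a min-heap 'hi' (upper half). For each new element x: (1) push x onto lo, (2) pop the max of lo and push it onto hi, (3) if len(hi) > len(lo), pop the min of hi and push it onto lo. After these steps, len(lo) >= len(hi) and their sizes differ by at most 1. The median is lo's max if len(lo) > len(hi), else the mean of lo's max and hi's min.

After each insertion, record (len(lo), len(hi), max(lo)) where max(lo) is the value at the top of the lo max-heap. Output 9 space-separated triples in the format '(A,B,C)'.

Step 1: insert 41 -> lo=[41] hi=[] -> (len(lo)=1, len(hi)=0, max(lo)=41)
Step 2: insert 9 -> lo=[9] hi=[41] -> (len(lo)=1, len(hi)=1, max(lo)=9)
Step 3: insert 18 -> lo=[9, 18] hi=[41] -> (len(lo)=2, len(hi)=1, max(lo)=18)
Step 4: insert 21 -> lo=[9, 18] hi=[21, 41] -> (len(lo)=2, len(hi)=2, max(lo)=18)
Step 5: insert 50 -> lo=[9, 18, 21] hi=[41, 50] -> (len(lo)=3, len(hi)=2, max(lo)=21)
Step 6: insert 12 -> lo=[9, 12, 18] hi=[21, 41, 50] -> (len(lo)=3, len(hi)=3, max(lo)=18)
Step 7: insert 50 -> lo=[9, 12, 18, 21] hi=[41, 50, 50] -> (len(lo)=4, len(hi)=3, max(lo)=21)
Step 8: insert 19 -> lo=[9, 12, 18, 19] hi=[21, 41, 50, 50] -> (len(lo)=4, len(hi)=4, max(lo)=19)
Step 9: insert 22 -> lo=[9, 12, 18, 19, 21] hi=[22, 41, 50, 50] -> (len(lo)=5, len(hi)=4, max(lo)=21)

Answer: (1,0,41) (1,1,9) (2,1,18) (2,2,18) (3,2,21) (3,3,18) (4,3,21) (4,4,19) (5,4,21)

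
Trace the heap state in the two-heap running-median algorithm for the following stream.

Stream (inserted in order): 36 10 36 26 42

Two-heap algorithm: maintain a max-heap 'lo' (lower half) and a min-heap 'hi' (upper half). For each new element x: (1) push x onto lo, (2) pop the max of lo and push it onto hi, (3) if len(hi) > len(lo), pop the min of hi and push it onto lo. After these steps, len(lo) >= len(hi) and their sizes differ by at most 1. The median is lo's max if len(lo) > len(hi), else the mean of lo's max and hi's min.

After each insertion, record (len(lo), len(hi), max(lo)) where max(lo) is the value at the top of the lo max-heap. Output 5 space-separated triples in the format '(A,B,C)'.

Answer: (1,0,36) (1,1,10) (2,1,36) (2,2,26) (3,2,36)

Derivation:
Step 1: insert 36 -> lo=[36] hi=[] -> (len(lo)=1, len(hi)=0, max(lo)=36)
Step 2: insert 10 -> lo=[10] hi=[36] -> (len(lo)=1, len(hi)=1, max(lo)=10)
Step 3: insert 36 -> lo=[10, 36] hi=[36] -> (len(lo)=2, len(hi)=1, max(lo)=36)
Step 4: insert 26 -> lo=[10, 26] hi=[36, 36] -> (len(lo)=2, len(hi)=2, max(lo)=26)
Step 5: insert 42 -> lo=[10, 26, 36] hi=[36, 42] -> (len(lo)=3, len(hi)=2, max(lo)=36)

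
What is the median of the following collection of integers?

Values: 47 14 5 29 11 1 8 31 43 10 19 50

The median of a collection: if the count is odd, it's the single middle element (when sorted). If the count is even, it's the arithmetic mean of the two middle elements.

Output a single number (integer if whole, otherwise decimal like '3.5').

Step 1: insert 47 -> lo=[47] (size 1, max 47) hi=[] (size 0) -> median=47
Step 2: insert 14 -> lo=[14] (size 1, max 14) hi=[47] (size 1, min 47) -> median=30.5
Step 3: insert 5 -> lo=[5, 14] (size 2, max 14) hi=[47] (size 1, min 47) -> median=14
Step 4: insert 29 -> lo=[5, 14] (size 2, max 14) hi=[29, 47] (size 2, min 29) -> median=21.5
Step 5: insert 11 -> lo=[5, 11, 14] (size 3, max 14) hi=[29, 47] (size 2, min 29) -> median=14
Step 6: insert 1 -> lo=[1, 5, 11] (size 3, max 11) hi=[14, 29, 47] (size 3, min 14) -> median=12.5
Step 7: insert 8 -> lo=[1, 5, 8, 11] (size 4, max 11) hi=[14, 29, 47] (size 3, min 14) -> median=11
Step 8: insert 31 -> lo=[1, 5, 8, 11] (size 4, max 11) hi=[14, 29, 31, 47] (size 4, min 14) -> median=12.5
Step 9: insert 43 -> lo=[1, 5, 8, 11, 14] (size 5, max 14) hi=[29, 31, 43, 47] (size 4, min 29) -> median=14
Step 10: insert 10 -> lo=[1, 5, 8, 10, 11] (size 5, max 11) hi=[14, 29, 31, 43, 47] (size 5, min 14) -> median=12.5
Step 11: insert 19 -> lo=[1, 5, 8, 10, 11, 14] (size 6, max 14) hi=[19, 29, 31, 43, 47] (size 5, min 19) -> median=14
Step 12: insert 50 -> lo=[1, 5, 8, 10, 11, 14] (size 6, max 14) hi=[19, 29, 31, 43, 47, 50] (size 6, min 19) -> median=16.5

Answer: 16.5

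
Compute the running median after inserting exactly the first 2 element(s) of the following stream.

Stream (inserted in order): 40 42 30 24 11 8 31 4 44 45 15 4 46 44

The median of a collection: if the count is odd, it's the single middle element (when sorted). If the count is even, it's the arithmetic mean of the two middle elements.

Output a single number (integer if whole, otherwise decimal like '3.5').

Answer: 41

Derivation:
Step 1: insert 40 -> lo=[40] (size 1, max 40) hi=[] (size 0) -> median=40
Step 2: insert 42 -> lo=[40] (size 1, max 40) hi=[42] (size 1, min 42) -> median=41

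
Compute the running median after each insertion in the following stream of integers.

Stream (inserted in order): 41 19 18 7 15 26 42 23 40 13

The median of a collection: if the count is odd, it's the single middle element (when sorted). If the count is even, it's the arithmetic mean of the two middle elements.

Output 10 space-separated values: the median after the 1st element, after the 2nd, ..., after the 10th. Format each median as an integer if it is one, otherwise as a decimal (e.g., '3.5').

Answer: 41 30 19 18.5 18 18.5 19 21 23 21

Derivation:
Step 1: insert 41 -> lo=[41] (size 1, max 41) hi=[] (size 0) -> median=41
Step 2: insert 19 -> lo=[19] (size 1, max 19) hi=[41] (size 1, min 41) -> median=30
Step 3: insert 18 -> lo=[18, 19] (size 2, max 19) hi=[41] (size 1, min 41) -> median=19
Step 4: insert 7 -> lo=[7, 18] (size 2, max 18) hi=[19, 41] (size 2, min 19) -> median=18.5
Step 5: insert 15 -> lo=[7, 15, 18] (size 3, max 18) hi=[19, 41] (size 2, min 19) -> median=18
Step 6: insert 26 -> lo=[7, 15, 18] (size 3, max 18) hi=[19, 26, 41] (size 3, min 19) -> median=18.5
Step 7: insert 42 -> lo=[7, 15, 18, 19] (size 4, max 19) hi=[26, 41, 42] (size 3, min 26) -> median=19
Step 8: insert 23 -> lo=[7, 15, 18, 19] (size 4, max 19) hi=[23, 26, 41, 42] (size 4, min 23) -> median=21
Step 9: insert 40 -> lo=[7, 15, 18, 19, 23] (size 5, max 23) hi=[26, 40, 41, 42] (size 4, min 26) -> median=23
Step 10: insert 13 -> lo=[7, 13, 15, 18, 19] (size 5, max 19) hi=[23, 26, 40, 41, 42] (size 5, min 23) -> median=21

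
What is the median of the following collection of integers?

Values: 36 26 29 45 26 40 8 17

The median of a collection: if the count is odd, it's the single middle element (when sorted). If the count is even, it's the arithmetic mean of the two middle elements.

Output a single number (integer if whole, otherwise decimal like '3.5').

Answer: 27.5

Derivation:
Step 1: insert 36 -> lo=[36] (size 1, max 36) hi=[] (size 0) -> median=36
Step 2: insert 26 -> lo=[26] (size 1, max 26) hi=[36] (size 1, min 36) -> median=31
Step 3: insert 29 -> lo=[26, 29] (size 2, max 29) hi=[36] (size 1, min 36) -> median=29
Step 4: insert 45 -> lo=[26, 29] (size 2, max 29) hi=[36, 45] (size 2, min 36) -> median=32.5
Step 5: insert 26 -> lo=[26, 26, 29] (size 3, max 29) hi=[36, 45] (size 2, min 36) -> median=29
Step 6: insert 40 -> lo=[26, 26, 29] (size 3, max 29) hi=[36, 40, 45] (size 3, min 36) -> median=32.5
Step 7: insert 8 -> lo=[8, 26, 26, 29] (size 4, max 29) hi=[36, 40, 45] (size 3, min 36) -> median=29
Step 8: insert 17 -> lo=[8, 17, 26, 26] (size 4, max 26) hi=[29, 36, 40, 45] (size 4, min 29) -> median=27.5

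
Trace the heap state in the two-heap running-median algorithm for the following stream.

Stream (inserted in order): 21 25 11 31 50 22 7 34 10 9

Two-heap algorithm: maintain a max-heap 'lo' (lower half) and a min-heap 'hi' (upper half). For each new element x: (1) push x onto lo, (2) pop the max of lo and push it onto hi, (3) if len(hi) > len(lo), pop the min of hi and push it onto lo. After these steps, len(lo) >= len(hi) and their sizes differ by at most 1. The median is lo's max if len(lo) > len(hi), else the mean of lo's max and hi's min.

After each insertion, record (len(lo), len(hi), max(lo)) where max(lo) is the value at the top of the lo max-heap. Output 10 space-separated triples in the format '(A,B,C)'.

Answer: (1,0,21) (1,1,21) (2,1,21) (2,2,21) (3,2,25) (3,3,22) (4,3,22) (4,4,22) (5,4,22) (5,5,21)

Derivation:
Step 1: insert 21 -> lo=[21] hi=[] -> (len(lo)=1, len(hi)=0, max(lo)=21)
Step 2: insert 25 -> lo=[21] hi=[25] -> (len(lo)=1, len(hi)=1, max(lo)=21)
Step 3: insert 11 -> lo=[11, 21] hi=[25] -> (len(lo)=2, len(hi)=1, max(lo)=21)
Step 4: insert 31 -> lo=[11, 21] hi=[25, 31] -> (len(lo)=2, len(hi)=2, max(lo)=21)
Step 5: insert 50 -> lo=[11, 21, 25] hi=[31, 50] -> (len(lo)=3, len(hi)=2, max(lo)=25)
Step 6: insert 22 -> lo=[11, 21, 22] hi=[25, 31, 50] -> (len(lo)=3, len(hi)=3, max(lo)=22)
Step 7: insert 7 -> lo=[7, 11, 21, 22] hi=[25, 31, 50] -> (len(lo)=4, len(hi)=3, max(lo)=22)
Step 8: insert 34 -> lo=[7, 11, 21, 22] hi=[25, 31, 34, 50] -> (len(lo)=4, len(hi)=4, max(lo)=22)
Step 9: insert 10 -> lo=[7, 10, 11, 21, 22] hi=[25, 31, 34, 50] -> (len(lo)=5, len(hi)=4, max(lo)=22)
Step 10: insert 9 -> lo=[7, 9, 10, 11, 21] hi=[22, 25, 31, 34, 50] -> (len(lo)=5, len(hi)=5, max(lo)=21)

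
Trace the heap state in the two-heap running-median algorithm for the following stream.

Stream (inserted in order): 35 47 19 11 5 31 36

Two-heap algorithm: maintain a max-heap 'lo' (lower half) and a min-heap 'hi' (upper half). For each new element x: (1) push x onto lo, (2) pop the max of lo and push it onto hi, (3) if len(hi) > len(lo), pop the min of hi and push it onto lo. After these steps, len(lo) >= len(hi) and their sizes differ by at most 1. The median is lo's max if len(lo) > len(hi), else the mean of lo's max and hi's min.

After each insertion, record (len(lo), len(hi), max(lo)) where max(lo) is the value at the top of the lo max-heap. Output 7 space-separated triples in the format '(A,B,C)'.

Step 1: insert 35 -> lo=[35] hi=[] -> (len(lo)=1, len(hi)=0, max(lo)=35)
Step 2: insert 47 -> lo=[35] hi=[47] -> (len(lo)=1, len(hi)=1, max(lo)=35)
Step 3: insert 19 -> lo=[19, 35] hi=[47] -> (len(lo)=2, len(hi)=1, max(lo)=35)
Step 4: insert 11 -> lo=[11, 19] hi=[35, 47] -> (len(lo)=2, len(hi)=2, max(lo)=19)
Step 5: insert 5 -> lo=[5, 11, 19] hi=[35, 47] -> (len(lo)=3, len(hi)=2, max(lo)=19)
Step 6: insert 31 -> lo=[5, 11, 19] hi=[31, 35, 47] -> (len(lo)=3, len(hi)=3, max(lo)=19)
Step 7: insert 36 -> lo=[5, 11, 19, 31] hi=[35, 36, 47] -> (len(lo)=4, len(hi)=3, max(lo)=31)

Answer: (1,0,35) (1,1,35) (2,1,35) (2,2,19) (3,2,19) (3,3,19) (4,3,31)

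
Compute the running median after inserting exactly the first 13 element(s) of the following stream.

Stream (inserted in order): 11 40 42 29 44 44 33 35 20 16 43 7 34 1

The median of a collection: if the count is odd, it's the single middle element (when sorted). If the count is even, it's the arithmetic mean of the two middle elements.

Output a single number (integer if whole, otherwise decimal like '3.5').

Step 1: insert 11 -> lo=[11] (size 1, max 11) hi=[] (size 0) -> median=11
Step 2: insert 40 -> lo=[11] (size 1, max 11) hi=[40] (size 1, min 40) -> median=25.5
Step 3: insert 42 -> lo=[11, 40] (size 2, max 40) hi=[42] (size 1, min 42) -> median=40
Step 4: insert 29 -> lo=[11, 29] (size 2, max 29) hi=[40, 42] (size 2, min 40) -> median=34.5
Step 5: insert 44 -> lo=[11, 29, 40] (size 3, max 40) hi=[42, 44] (size 2, min 42) -> median=40
Step 6: insert 44 -> lo=[11, 29, 40] (size 3, max 40) hi=[42, 44, 44] (size 3, min 42) -> median=41
Step 7: insert 33 -> lo=[11, 29, 33, 40] (size 4, max 40) hi=[42, 44, 44] (size 3, min 42) -> median=40
Step 8: insert 35 -> lo=[11, 29, 33, 35] (size 4, max 35) hi=[40, 42, 44, 44] (size 4, min 40) -> median=37.5
Step 9: insert 20 -> lo=[11, 20, 29, 33, 35] (size 5, max 35) hi=[40, 42, 44, 44] (size 4, min 40) -> median=35
Step 10: insert 16 -> lo=[11, 16, 20, 29, 33] (size 5, max 33) hi=[35, 40, 42, 44, 44] (size 5, min 35) -> median=34
Step 11: insert 43 -> lo=[11, 16, 20, 29, 33, 35] (size 6, max 35) hi=[40, 42, 43, 44, 44] (size 5, min 40) -> median=35
Step 12: insert 7 -> lo=[7, 11, 16, 20, 29, 33] (size 6, max 33) hi=[35, 40, 42, 43, 44, 44] (size 6, min 35) -> median=34
Step 13: insert 34 -> lo=[7, 11, 16, 20, 29, 33, 34] (size 7, max 34) hi=[35, 40, 42, 43, 44, 44] (size 6, min 35) -> median=34

Answer: 34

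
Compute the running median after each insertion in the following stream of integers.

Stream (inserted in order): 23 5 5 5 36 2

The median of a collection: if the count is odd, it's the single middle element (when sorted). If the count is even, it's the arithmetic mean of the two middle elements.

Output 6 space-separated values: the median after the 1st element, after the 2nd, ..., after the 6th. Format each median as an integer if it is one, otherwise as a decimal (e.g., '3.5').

Answer: 23 14 5 5 5 5

Derivation:
Step 1: insert 23 -> lo=[23] (size 1, max 23) hi=[] (size 0) -> median=23
Step 2: insert 5 -> lo=[5] (size 1, max 5) hi=[23] (size 1, min 23) -> median=14
Step 3: insert 5 -> lo=[5, 5] (size 2, max 5) hi=[23] (size 1, min 23) -> median=5
Step 4: insert 5 -> lo=[5, 5] (size 2, max 5) hi=[5, 23] (size 2, min 5) -> median=5
Step 5: insert 36 -> lo=[5, 5, 5] (size 3, max 5) hi=[23, 36] (size 2, min 23) -> median=5
Step 6: insert 2 -> lo=[2, 5, 5] (size 3, max 5) hi=[5, 23, 36] (size 3, min 5) -> median=5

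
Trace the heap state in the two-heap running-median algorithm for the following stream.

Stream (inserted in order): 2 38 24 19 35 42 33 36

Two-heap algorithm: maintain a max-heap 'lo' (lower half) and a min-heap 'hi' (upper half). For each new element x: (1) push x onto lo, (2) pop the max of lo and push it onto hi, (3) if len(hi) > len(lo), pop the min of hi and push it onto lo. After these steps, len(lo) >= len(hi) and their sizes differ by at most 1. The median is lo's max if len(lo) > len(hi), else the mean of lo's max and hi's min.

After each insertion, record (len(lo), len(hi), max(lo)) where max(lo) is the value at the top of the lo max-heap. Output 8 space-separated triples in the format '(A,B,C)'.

Step 1: insert 2 -> lo=[2] hi=[] -> (len(lo)=1, len(hi)=0, max(lo)=2)
Step 2: insert 38 -> lo=[2] hi=[38] -> (len(lo)=1, len(hi)=1, max(lo)=2)
Step 3: insert 24 -> lo=[2, 24] hi=[38] -> (len(lo)=2, len(hi)=1, max(lo)=24)
Step 4: insert 19 -> lo=[2, 19] hi=[24, 38] -> (len(lo)=2, len(hi)=2, max(lo)=19)
Step 5: insert 35 -> lo=[2, 19, 24] hi=[35, 38] -> (len(lo)=3, len(hi)=2, max(lo)=24)
Step 6: insert 42 -> lo=[2, 19, 24] hi=[35, 38, 42] -> (len(lo)=3, len(hi)=3, max(lo)=24)
Step 7: insert 33 -> lo=[2, 19, 24, 33] hi=[35, 38, 42] -> (len(lo)=4, len(hi)=3, max(lo)=33)
Step 8: insert 36 -> lo=[2, 19, 24, 33] hi=[35, 36, 38, 42] -> (len(lo)=4, len(hi)=4, max(lo)=33)

Answer: (1,0,2) (1,1,2) (2,1,24) (2,2,19) (3,2,24) (3,3,24) (4,3,33) (4,4,33)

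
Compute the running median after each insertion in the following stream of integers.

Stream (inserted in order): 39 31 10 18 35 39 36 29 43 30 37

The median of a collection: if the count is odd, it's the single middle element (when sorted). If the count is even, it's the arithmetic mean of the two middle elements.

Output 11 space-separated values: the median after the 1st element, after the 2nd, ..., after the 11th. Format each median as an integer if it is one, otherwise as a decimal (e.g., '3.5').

Step 1: insert 39 -> lo=[39] (size 1, max 39) hi=[] (size 0) -> median=39
Step 2: insert 31 -> lo=[31] (size 1, max 31) hi=[39] (size 1, min 39) -> median=35
Step 3: insert 10 -> lo=[10, 31] (size 2, max 31) hi=[39] (size 1, min 39) -> median=31
Step 4: insert 18 -> lo=[10, 18] (size 2, max 18) hi=[31, 39] (size 2, min 31) -> median=24.5
Step 5: insert 35 -> lo=[10, 18, 31] (size 3, max 31) hi=[35, 39] (size 2, min 35) -> median=31
Step 6: insert 39 -> lo=[10, 18, 31] (size 3, max 31) hi=[35, 39, 39] (size 3, min 35) -> median=33
Step 7: insert 36 -> lo=[10, 18, 31, 35] (size 4, max 35) hi=[36, 39, 39] (size 3, min 36) -> median=35
Step 8: insert 29 -> lo=[10, 18, 29, 31] (size 4, max 31) hi=[35, 36, 39, 39] (size 4, min 35) -> median=33
Step 9: insert 43 -> lo=[10, 18, 29, 31, 35] (size 5, max 35) hi=[36, 39, 39, 43] (size 4, min 36) -> median=35
Step 10: insert 30 -> lo=[10, 18, 29, 30, 31] (size 5, max 31) hi=[35, 36, 39, 39, 43] (size 5, min 35) -> median=33
Step 11: insert 37 -> lo=[10, 18, 29, 30, 31, 35] (size 6, max 35) hi=[36, 37, 39, 39, 43] (size 5, min 36) -> median=35

Answer: 39 35 31 24.5 31 33 35 33 35 33 35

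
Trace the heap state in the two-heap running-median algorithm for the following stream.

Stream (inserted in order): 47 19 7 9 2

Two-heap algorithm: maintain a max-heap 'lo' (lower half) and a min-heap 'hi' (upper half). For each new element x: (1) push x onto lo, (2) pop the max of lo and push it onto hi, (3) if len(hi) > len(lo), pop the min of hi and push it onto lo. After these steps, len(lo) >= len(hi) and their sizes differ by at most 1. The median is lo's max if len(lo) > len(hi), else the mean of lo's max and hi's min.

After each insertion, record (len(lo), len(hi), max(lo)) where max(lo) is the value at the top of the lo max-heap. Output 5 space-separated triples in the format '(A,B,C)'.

Answer: (1,0,47) (1,1,19) (2,1,19) (2,2,9) (3,2,9)

Derivation:
Step 1: insert 47 -> lo=[47] hi=[] -> (len(lo)=1, len(hi)=0, max(lo)=47)
Step 2: insert 19 -> lo=[19] hi=[47] -> (len(lo)=1, len(hi)=1, max(lo)=19)
Step 3: insert 7 -> lo=[7, 19] hi=[47] -> (len(lo)=2, len(hi)=1, max(lo)=19)
Step 4: insert 9 -> lo=[7, 9] hi=[19, 47] -> (len(lo)=2, len(hi)=2, max(lo)=9)
Step 5: insert 2 -> lo=[2, 7, 9] hi=[19, 47] -> (len(lo)=3, len(hi)=2, max(lo)=9)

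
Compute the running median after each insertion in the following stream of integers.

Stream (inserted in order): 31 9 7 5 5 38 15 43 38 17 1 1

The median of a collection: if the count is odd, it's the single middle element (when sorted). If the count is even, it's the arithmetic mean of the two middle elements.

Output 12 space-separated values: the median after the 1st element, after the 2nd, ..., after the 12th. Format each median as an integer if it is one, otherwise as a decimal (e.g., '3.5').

Step 1: insert 31 -> lo=[31] (size 1, max 31) hi=[] (size 0) -> median=31
Step 2: insert 9 -> lo=[9] (size 1, max 9) hi=[31] (size 1, min 31) -> median=20
Step 3: insert 7 -> lo=[7, 9] (size 2, max 9) hi=[31] (size 1, min 31) -> median=9
Step 4: insert 5 -> lo=[5, 7] (size 2, max 7) hi=[9, 31] (size 2, min 9) -> median=8
Step 5: insert 5 -> lo=[5, 5, 7] (size 3, max 7) hi=[9, 31] (size 2, min 9) -> median=7
Step 6: insert 38 -> lo=[5, 5, 7] (size 3, max 7) hi=[9, 31, 38] (size 3, min 9) -> median=8
Step 7: insert 15 -> lo=[5, 5, 7, 9] (size 4, max 9) hi=[15, 31, 38] (size 3, min 15) -> median=9
Step 8: insert 43 -> lo=[5, 5, 7, 9] (size 4, max 9) hi=[15, 31, 38, 43] (size 4, min 15) -> median=12
Step 9: insert 38 -> lo=[5, 5, 7, 9, 15] (size 5, max 15) hi=[31, 38, 38, 43] (size 4, min 31) -> median=15
Step 10: insert 17 -> lo=[5, 5, 7, 9, 15] (size 5, max 15) hi=[17, 31, 38, 38, 43] (size 5, min 17) -> median=16
Step 11: insert 1 -> lo=[1, 5, 5, 7, 9, 15] (size 6, max 15) hi=[17, 31, 38, 38, 43] (size 5, min 17) -> median=15
Step 12: insert 1 -> lo=[1, 1, 5, 5, 7, 9] (size 6, max 9) hi=[15, 17, 31, 38, 38, 43] (size 6, min 15) -> median=12

Answer: 31 20 9 8 7 8 9 12 15 16 15 12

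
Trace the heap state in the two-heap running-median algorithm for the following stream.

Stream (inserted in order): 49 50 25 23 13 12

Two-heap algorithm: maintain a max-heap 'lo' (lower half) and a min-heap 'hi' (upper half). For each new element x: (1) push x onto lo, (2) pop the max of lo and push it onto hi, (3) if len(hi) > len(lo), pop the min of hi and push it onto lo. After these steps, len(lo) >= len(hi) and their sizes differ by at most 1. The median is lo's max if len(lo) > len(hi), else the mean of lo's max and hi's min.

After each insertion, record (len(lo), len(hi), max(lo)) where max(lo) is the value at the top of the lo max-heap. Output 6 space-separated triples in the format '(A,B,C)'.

Step 1: insert 49 -> lo=[49] hi=[] -> (len(lo)=1, len(hi)=0, max(lo)=49)
Step 2: insert 50 -> lo=[49] hi=[50] -> (len(lo)=1, len(hi)=1, max(lo)=49)
Step 3: insert 25 -> lo=[25, 49] hi=[50] -> (len(lo)=2, len(hi)=1, max(lo)=49)
Step 4: insert 23 -> lo=[23, 25] hi=[49, 50] -> (len(lo)=2, len(hi)=2, max(lo)=25)
Step 5: insert 13 -> lo=[13, 23, 25] hi=[49, 50] -> (len(lo)=3, len(hi)=2, max(lo)=25)
Step 6: insert 12 -> lo=[12, 13, 23] hi=[25, 49, 50] -> (len(lo)=3, len(hi)=3, max(lo)=23)

Answer: (1,0,49) (1,1,49) (2,1,49) (2,2,25) (3,2,25) (3,3,23)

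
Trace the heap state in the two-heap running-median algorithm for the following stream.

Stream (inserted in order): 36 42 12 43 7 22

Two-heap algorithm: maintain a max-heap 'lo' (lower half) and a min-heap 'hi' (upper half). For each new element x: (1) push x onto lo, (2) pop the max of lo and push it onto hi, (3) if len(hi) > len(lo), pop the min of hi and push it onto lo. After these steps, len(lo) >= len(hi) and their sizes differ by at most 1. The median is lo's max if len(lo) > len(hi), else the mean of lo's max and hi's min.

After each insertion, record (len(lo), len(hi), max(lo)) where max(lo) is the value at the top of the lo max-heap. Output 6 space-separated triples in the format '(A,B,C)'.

Step 1: insert 36 -> lo=[36] hi=[] -> (len(lo)=1, len(hi)=0, max(lo)=36)
Step 2: insert 42 -> lo=[36] hi=[42] -> (len(lo)=1, len(hi)=1, max(lo)=36)
Step 3: insert 12 -> lo=[12, 36] hi=[42] -> (len(lo)=2, len(hi)=1, max(lo)=36)
Step 4: insert 43 -> lo=[12, 36] hi=[42, 43] -> (len(lo)=2, len(hi)=2, max(lo)=36)
Step 5: insert 7 -> lo=[7, 12, 36] hi=[42, 43] -> (len(lo)=3, len(hi)=2, max(lo)=36)
Step 6: insert 22 -> lo=[7, 12, 22] hi=[36, 42, 43] -> (len(lo)=3, len(hi)=3, max(lo)=22)

Answer: (1,0,36) (1,1,36) (2,1,36) (2,2,36) (3,2,36) (3,3,22)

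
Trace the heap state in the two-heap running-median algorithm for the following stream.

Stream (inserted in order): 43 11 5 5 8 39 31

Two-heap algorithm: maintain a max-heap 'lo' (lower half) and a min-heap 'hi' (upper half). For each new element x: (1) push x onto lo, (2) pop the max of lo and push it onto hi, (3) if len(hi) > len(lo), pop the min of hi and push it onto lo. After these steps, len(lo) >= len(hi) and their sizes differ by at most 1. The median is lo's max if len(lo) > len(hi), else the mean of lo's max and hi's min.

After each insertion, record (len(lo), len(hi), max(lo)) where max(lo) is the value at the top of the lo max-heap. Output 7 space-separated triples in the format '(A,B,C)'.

Answer: (1,0,43) (1,1,11) (2,1,11) (2,2,5) (3,2,8) (3,3,8) (4,3,11)

Derivation:
Step 1: insert 43 -> lo=[43] hi=[] -> (len(lo)=1, len(hi)=0, max(lo)=43)
Step 2: insert 11 -> lo=[11] hi=[43] -> (len(lo)=1, len(hi)=1, max(lo)=11)
Step 3: insert 5 -> lo=[5, 11] hi=[43] -> (len(lo)=2, len(hi)=1, max(lo)=11)
Step 4: insert 5 -> lo=[5, 5] hi=[11, 43] -> (len(lo)=2, len(hi)=2, max(lo)=5)
Step 5: insert 8 -> lo=[5, 5, 8] hi=[11, 43] -> (len(lo)=3, len(hi)=2, max(lo)=8)
Step 6: insert 39 -> lo=[5, 5, 8] hi=[11, 39, 43] -> (len(lo)=3, len(hi)=3, max(lo)=8)
Step 7: insert 31 -> lo=[5, 5, 8, 11] hi=[31, 39, 43] -> (len(lo)=4, len(hi)=3, max(lo)=11)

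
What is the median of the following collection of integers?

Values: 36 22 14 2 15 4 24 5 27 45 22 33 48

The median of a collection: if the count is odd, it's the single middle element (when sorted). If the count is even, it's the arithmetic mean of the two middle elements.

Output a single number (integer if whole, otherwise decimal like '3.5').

Answer: 22

Derivation:
Step 1: insert 36 -> lo=[36] (size 1, max 36) hi=[] (size 0) -> median=36
Step 2: insert 22 -> lo=[22] (size 1, max 22) hi=[36] (size 1, min 36) -> median=29
Step 3: insert 14 -> lo=[14, 22] (size 2, max 22) hi=[36] (size 1, min 36) -> median=22
Step 4: insert 2 -> lo=[2, 14] (size 2, max 14) hi=[22, 36] (size 2, min 22) -> median=18
Step 5: insert 15 -> lo=[2, 14, 15] (size 3, max 15) hi=[22, 36] (size 2, min 22) -> median=15
Step 6: insert 4 -> lo=[2, 4, 14] (size 3, max 14) hi=[15, 22, 36] (size 3, min 15) -> median=14.5
Step 7: insert 24 -> lo=[2, 4, 14, 15] (size 4, max 15) hi=[22, 24, 36] (size 3, min 22) -> median=15
Step 8: insert 5 -> lo=[2, 4, 5, 14] (size 4, max 14) hi=[15, 22, 24, 36] (size 4, min 15) -> median=14.5
Step 9: insert 27 -> lo=[2, 4, 5, 14, 15] (size 5, max 15) hi=[22, 24, 27, 36] (size 4, min 22) -> median=15
Step 10: insert 45 -> lo=[2, 4, 5, 14, 15] (size 5, max 15) hi=[22, 24, 27, 36, 45] (size 5, min 22) -> median=18.5
Step 11: insert 22 -> lo=[2, 4, 5, 14, 15, 22] (size 6, max 22) hi=[22, 24, 27, 36, 45] (size 5, min 22) -> median=22
Step 12: insert 33 -> lo=[2, 4, 5, 14, 15, 22] (size 6, max 22) hi=[22, 24, 27, 33, 36, 45] (size 6, min 22) -> median=22
Step 13: insert 48 -> lo=[2, 4, 5, 14, 15, 22, 22] (size 7, max 22) hi=[24, 27, 33, 36, 45, 48] (size 6, min 24) -> median=22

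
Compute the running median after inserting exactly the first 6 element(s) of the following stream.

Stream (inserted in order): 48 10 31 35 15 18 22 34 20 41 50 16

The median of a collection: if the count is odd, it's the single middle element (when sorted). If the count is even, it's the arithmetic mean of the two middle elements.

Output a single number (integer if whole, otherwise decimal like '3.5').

Answer: 24.5

Derivation:
Step 1: insert 48 -> lo=[48] (size 1, max 48) hi=[] (size 0) -> median=48
Step 2: insert 10 -> lo=[10] (size 1, max 10) hi=[48] (size 1, min 48) -> median=29
Step 3: insert 31 -> lo=[10, 31] (size 2, max 31) hi=[48] (size 1, min 48) -> median=31
Step 4: insert 35 -> lo=[10, 31] (size 2, max 31) hi=[35, 48] (size 2, min 35) -> median=33
Step 5: insert 15 -> lo=[10, 15, 31] (size 3, max 31) hi=[35, 48] (size 2, min 35) -> median=31
Step 6: insert 18 -> lo=[10, 15, 18] (size 3, max 18) hi=[31, 35, 48] (size 3, min 31) -> median=24.5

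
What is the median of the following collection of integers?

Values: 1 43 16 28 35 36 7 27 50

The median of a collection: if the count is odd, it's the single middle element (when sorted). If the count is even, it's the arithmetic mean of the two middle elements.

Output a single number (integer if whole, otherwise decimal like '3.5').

Answer: 28

Derivation:
Step 1: insert 1 -> lo=[1] (size 1, max 1) hi=[] (size 0) -> median=1
Step 2: insert 43 -> lo=[1] (size 1, max 1) hi=[43] (size 1, min 43) -> median=22
Step 3: insert 16 -> lo=[1, 16] (size 2, max 16) hi=[43] (size 1, min 43) -> median=16
Step 4: insert 28 -> lo=[1, 16] (size 2, max 16) hi=[28, 43] (size 2, min 28) -> median=22
Step 5: insert 35 -> lo=[1, 16, 28] (size 3, max 28) hi=[35, 43] (size 2, min 35) -> median=28
Step 6: insert 36 -> lo=[1, 16, 28] (size 3, max 28) hi=[35, 36, 43] (size 3, min 35) -> median=31.5
Step 7: insert 7 -> lo=[1, 7, 16, 28] (size 4, max 28) hi=[35, 36, 43] (size 3, min 35) -> median=28
Step 8: insert 27 -> lo=[1, 7, 16, 27] (size 4, max 27) hi=[28, 35, 36, 43] (size 4, min 28) -> median=27.5
Step 9: insert 50 -> lo=[1, 7, 16, 27, 28] (size 5, max 28) hi=[35, 36, 43, 50] (size 4, min 35) -> median=28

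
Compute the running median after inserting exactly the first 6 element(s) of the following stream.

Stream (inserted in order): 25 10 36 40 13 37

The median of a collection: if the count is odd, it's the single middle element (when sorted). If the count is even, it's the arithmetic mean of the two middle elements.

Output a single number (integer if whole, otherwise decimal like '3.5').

Answer: 30.5

Derivation:
Step 1: insert 25 -> lo=[25] (size 1, max 25) hi=[] (size 0) -> median=25
Step 2: insert 10 -> lo=[10] (size 1, max 10) hi=[25] (size 1, min 25) -> median=17.5
Step 3: insert 36 -> lo=[10, 25] (size 2, max 25) hi=[36] (size 1, min 36) -> median=25
Step 4: insert 40 -> lo=[10, 25] (size 2, max 25) hi=[36, 40] (size 2, min 36) -> median=30.5
Step 5: insert 13 -> lo=[10, 13, 25] (size 3, max 25) hi=[36, 40] (size 2, min 36) -> median=25
Step 6: insert 37 -> lo=[10, 13, 25] (size 3, max 25) hi=[36, 37, 40] (size 3, min 36) -> median=30.5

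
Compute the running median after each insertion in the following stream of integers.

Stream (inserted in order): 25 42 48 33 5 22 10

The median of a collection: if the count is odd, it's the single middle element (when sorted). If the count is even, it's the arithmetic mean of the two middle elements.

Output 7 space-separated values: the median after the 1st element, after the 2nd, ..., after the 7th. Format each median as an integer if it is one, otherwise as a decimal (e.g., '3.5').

Step 1: insert 25 -> lo=[25] (size 1, max 25) hi=[] (size 0) -> median=25
Step 2: insert 42 -> lo=[25] (size 1, max 25) hi=[42] (size 1, min 42) -> median=33.5
Step 3: insert 48 -> lo=[25, 42] (size 2, max 42) hi=[48] (size 1, min 48) -> median=42
Step 4: insert 33 -> lo=[25, 33] (size 2, max 33) hi=[42, 48] (size 2, min 42) -> median=37.5
Step 5: insert 5 -> lo=[5, 25, 33] (size 3, max 33) hi=[42, 48] (size 2, min 42) -> median=33
Step 6: insert 22 -> lo=[5, 22, 25] (size 3, max 25) hi=[33, 42, 48] (size 3, min 33) -> median=29
Step 7: insert 10 -> lo=[5, 10, 22, 25] (size 4, max 25) hi=[33, 42, 48] (size 3, min 33) -> median=25

Answer: 25 33.5 42 37.5 33 29 25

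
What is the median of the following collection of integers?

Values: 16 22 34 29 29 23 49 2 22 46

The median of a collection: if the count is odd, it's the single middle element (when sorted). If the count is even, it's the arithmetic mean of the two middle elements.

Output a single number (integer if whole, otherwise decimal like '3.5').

Answer: 26

Derivation:
Step 1: insert 16 -> lo=[16] (size 1, max 16) hi=[] (size 0) -> median=16
Step 2: insert 22 -> lo=[16] (size 1, max 16) hi=[22] (size 1, min 22) -> median=19
Step 3: insert 34 -> lo=[16, 22] (size 2, max 22) hi=[34] (size 1, min 34) -> median=22
Step 4: insert 29 -> lo=[16, 22] (size 2, max 22) hi=[29, 34] (size 2, min 29) -> median=25.5
Step 5: insert 29 -> lo=[16, 22, 29] (size 3, max 29) hi=[29, 34] (size 2, min 29) -> median=29
Step 6: insert 23 -> lo=[16, 22, 23] (size 3, max 23) hi=[29, 29, 34] (size 3, min 29) -> median=26
Step 7: insert 49 -> lo=[16, 22, 23, 29] (size 4, max 29) hi=[29, 34, 49] (size 3, min 29) -> median=29
Step 8: insert 2 -> lo=[2, 16, 22, 23] (size 4, max 23) hi=[29, 29, 34, 49] (size 4, min 29) -> median=26
Step 9: insert 22 -> lo=[2, 16, 22, 22, 23] (size 5, max 23) hi=[29, 29, 34, 49] (size 4, min 29) -> median=23
Step 10: insert 46 -> lo=[2, 16, 22, 22, 23] (size 5, max 23) hi=[29, 29, 34, 46, 49] (size 5, min 29) -> median=26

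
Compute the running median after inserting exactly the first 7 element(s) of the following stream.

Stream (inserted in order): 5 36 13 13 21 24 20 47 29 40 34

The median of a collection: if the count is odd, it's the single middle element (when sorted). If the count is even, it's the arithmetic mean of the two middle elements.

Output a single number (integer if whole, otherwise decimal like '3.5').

Step 1: insert 5 -> lo=[5] (size 1, max 5) hi=[] (size 0) -> median=5
Step 2: insert 36 -> lo=[5] (size 1, max 5) hi=[36] (size 1, min 36) -> median=20.5
Step 3: insert 13 -> lo=[5, 13] (size 2, max 13) hi=[36] (size 1, min 36) -> median=13
Step 4: insert 13 -> lo=[5, 13] (size 2, max 13) hi=[13, 36] (size 2, min 13) -> median=13
Step 5: insert 21 -> lo=[5, 13, 13] (size 3, max 13) hi=[21, 36] (size 2, min 21) -> median=13
Step 6: insert 24 -> lo=[5, 13, 13] (size 3, max 13) hi=[21, 24, 36] (size 3, min 21) -> median=17
Step 7: insert 20 -> lo=[5, 13, 13, 20] (size 4, max 20) hi=[21, 24, 36] (size 3, min 21) -> median=20

Answer: 20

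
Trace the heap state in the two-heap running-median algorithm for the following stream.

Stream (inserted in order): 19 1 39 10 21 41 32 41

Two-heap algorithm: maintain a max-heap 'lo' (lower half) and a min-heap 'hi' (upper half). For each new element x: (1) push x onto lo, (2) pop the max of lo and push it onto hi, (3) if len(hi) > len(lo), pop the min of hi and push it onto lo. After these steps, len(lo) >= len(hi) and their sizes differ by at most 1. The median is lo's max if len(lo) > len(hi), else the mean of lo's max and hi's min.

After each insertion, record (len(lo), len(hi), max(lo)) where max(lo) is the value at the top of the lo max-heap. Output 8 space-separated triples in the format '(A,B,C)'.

Step 1: insert 19 -> lo=[19] hi=[] -> (len(lo)=1, len(hi)=0, max(lo)=19)
Step 2: insert 1 -> lo=[1] hi=[19] -> (len(lo)=1, len(hi)=1, max(lo)=1)
Step 3: insert 39 -> lo=[1, 19] hi=[39] -> (len(lo)=2, len(hi)=1, max(lo)=19)
Step 4: insert 10 -> lo=[1, 10] hi=[19, 39] -> (len(lo)=2, len(hi)=2, max(lo)=10)
Step 5: insert 21 -> lo=[1, 10, 19] hi=[21, 39] -> (len(lo)=3, len(hi)=2, max(lo)=19)
Step 6: insert 41 -> lo=[1, 10, 19] hi=[21, 39, 41] -> (len(lo)=3, len(hi)=3, max(lo)=19)
Step 7: insert 32 -> lo=[1, 10, 19, 21] hi=[32, 39, 41] -> (len(lo)=4, len(hi)=3, max(lo)=21)
Step 8: insert 41 -> lo=[1, 10, 19, 21] hi=[32, 39, 41, 41] -> (len(lo)=4, len(hi)=4, max(lo)=21)

Answer: (1,0,19) (1,1,1) (2,1,19) (2,2,10) (3,2,19) (3,3,19) (4,3,21) (4,4,21)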